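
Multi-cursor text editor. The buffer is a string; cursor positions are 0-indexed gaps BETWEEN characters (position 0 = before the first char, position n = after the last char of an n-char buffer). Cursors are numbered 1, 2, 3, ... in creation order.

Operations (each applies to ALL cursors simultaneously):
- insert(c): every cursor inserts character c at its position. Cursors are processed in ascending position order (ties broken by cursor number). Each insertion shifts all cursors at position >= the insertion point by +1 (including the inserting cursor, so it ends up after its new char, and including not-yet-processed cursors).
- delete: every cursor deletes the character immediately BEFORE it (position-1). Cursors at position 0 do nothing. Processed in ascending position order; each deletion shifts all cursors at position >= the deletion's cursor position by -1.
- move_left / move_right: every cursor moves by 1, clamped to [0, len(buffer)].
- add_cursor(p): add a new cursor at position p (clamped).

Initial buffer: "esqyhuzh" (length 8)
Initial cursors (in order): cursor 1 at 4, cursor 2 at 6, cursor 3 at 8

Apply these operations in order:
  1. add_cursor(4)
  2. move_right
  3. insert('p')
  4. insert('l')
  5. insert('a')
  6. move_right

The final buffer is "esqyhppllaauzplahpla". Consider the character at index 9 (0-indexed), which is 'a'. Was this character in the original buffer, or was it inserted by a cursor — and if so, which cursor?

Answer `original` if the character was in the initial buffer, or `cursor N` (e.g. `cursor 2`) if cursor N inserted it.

After op 1 (add_cursor(4)): buffer="esqyhuzh" (len 8), cursors c1@4 c4@4 c2@6 c3@8, authorship ........
After op 2 (move_right): buffer="esqyhuzh" (len 8), cursors c1@5 c4@5 c2@7 c3@8, authorship ........
After op 3 (insert('p')): buffer="esqyhppuzphp" (len 12), cursors c1@7 c4@7 c2@10 c3@12, authorship .....14..2.3
After op 4 (insert('l')): buffer="esqyhpplluzplhpl" (len 16), cursors c1@9 c4@9 c2@13 c3@16, authorship .....1414..22.33
After op 5 (insert('a')): buffer="esqyhppllaauzplahpla" (len 20), cursors c1@11 c4@11 c2@16 c3@20, authorship .....141414..222.333
After op 6 (move_right): buffer="esqyhppllaauzplahpla" (len 20), cursors c1@12 c4@12 c2@17 c3@20, authorship .....141414..222.333
Authorship (.=original, N=cursor N): . . . . . 1 4 1 4 1 4 . . 2 2 2 . 3 3 3
Index 9: author = 1

Answer: cursor 1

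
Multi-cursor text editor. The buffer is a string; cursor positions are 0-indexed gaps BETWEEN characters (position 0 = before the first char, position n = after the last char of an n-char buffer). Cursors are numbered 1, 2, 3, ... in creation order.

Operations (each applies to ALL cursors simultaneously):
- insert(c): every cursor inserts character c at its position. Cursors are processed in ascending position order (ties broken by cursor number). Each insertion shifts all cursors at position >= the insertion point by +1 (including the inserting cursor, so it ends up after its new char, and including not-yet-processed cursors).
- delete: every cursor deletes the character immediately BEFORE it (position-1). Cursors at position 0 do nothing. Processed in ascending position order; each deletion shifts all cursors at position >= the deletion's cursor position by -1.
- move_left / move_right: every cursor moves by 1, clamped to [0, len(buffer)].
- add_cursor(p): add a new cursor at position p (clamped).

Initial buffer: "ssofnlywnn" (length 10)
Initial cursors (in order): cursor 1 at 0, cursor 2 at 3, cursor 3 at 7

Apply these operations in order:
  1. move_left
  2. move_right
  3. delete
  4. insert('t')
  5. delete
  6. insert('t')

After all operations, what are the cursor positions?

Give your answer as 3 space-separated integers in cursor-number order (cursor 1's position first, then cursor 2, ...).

Answer: 1 3 7

Derivation:
After op 1 (move_left): buffer="ssofnlywnn" (len 10), cursors c1@0 c2@2 c3@6, authorship ..........
After op 2 (move_right): buffer="ssofnlywnn" (len 10), cursors c1@1 c2@3 c3@7, authorship ..........
After op 3 (delete): buffer="sfnlwnn" (len 7), cursors c1@0 c2@1 c3@4, authorship .......
After op 4 (insert('t')): buffer="tstfnltwnn" (len 10), cursors c1@1 c2@3 c3@7, authorship 1.2...3...
After op 5 (delete): buffer="sfnlwnn" (len 7), cursors c1@0 c2@1 c3@4, authorship .......
After op 6 (insert('t')): buffer="tstfnltwnn" (len 10), cursors c1@1 c2@3 c3@7, authorship 1.2...3...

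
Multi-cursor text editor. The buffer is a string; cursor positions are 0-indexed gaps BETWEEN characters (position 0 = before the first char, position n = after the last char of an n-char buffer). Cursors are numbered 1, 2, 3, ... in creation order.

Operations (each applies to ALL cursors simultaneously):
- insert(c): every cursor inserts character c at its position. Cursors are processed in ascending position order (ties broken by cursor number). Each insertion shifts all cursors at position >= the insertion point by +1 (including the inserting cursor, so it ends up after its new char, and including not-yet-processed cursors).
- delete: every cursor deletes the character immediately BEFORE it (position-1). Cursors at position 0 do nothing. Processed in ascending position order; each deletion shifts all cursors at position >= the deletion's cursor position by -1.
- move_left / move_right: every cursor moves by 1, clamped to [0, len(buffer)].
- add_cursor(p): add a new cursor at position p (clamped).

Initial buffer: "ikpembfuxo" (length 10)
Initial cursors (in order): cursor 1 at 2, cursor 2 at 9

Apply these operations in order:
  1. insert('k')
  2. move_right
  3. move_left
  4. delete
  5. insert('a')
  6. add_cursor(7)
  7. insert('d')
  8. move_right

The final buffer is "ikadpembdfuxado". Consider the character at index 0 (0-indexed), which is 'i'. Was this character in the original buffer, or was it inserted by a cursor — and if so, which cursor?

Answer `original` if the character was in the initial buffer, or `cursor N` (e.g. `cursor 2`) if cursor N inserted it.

Answer: original

Derivation:
After op 1 (insert('k')): buffer="ikkpembfuxko" (len 12), cursors c1@3 c2@11, authorship ..1.......2.
After op 2 (move_right): buffer="ikkpembfuxko" (len 12), cursors c1@4 c2@12, authorship ..1.......2.
After op 3 (move_left): buffer="ikkpembfuxko" (len 12), cursors c1@3 c2@11, authorship ..1.......2.
After op 4 (delete): buffer="ikpembfuxo" (len 10), cursors c1@2 c2@9, authorship ..........
After op 5 (insert('a')): buffer="ikapembfuxao" (len 12), cursors c1@3 c2@11, authorship ..1.......2.
After op 6 (add_cursor(7)): buffer="ikapembfuxao" (len 12), cursors c1@3 c3@7 c2@11, authorship ..1.......2.
After op 7 (insert('d')): buffer="ikadpembdfuxado" (len 15), cursors c1@4 c3@9 c2@14, authorship ..11....3...22.
After op 8 (move_right): buffer="ikadpembdfuxado" (len 15), cursors c1@5 c3@10 c2@15, authorship ..11....3...22.
Authorship (.=original, N=cursor N): . . 1 1 . . . . 3 . . . 2 2 .
Index 0: author = original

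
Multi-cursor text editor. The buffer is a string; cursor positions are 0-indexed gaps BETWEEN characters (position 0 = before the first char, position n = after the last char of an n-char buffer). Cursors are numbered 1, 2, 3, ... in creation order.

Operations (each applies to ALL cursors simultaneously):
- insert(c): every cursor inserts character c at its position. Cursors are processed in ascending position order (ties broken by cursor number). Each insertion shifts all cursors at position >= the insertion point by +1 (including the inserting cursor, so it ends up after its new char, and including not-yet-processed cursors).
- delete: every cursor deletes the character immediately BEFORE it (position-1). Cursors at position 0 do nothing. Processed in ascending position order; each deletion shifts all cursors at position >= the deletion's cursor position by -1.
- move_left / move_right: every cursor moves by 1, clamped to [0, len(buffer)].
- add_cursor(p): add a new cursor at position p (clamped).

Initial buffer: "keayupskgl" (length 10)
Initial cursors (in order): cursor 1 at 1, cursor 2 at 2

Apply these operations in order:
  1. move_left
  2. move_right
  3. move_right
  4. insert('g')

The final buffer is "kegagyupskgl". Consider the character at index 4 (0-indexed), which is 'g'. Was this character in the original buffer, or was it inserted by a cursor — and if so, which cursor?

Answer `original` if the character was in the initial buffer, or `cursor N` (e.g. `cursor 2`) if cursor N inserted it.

Answer: cursor 2

Derivation:
After op 1 (move_left): buffer="keayupskgl" (len 10), cursors c1@0 c2@1, authorship ..........
After op 2 (move_right): buffer="keayupskgl" (len 10), cursors c1@1 c2@2, authorship ..........
After op 3 (move_right): buffer="keayupskgl" (len 10), cursors c1@2 c2@3, authorship ..........
After op 4 (insert('g')): buffer="kegagyupskgl" (len 12), cursors c1@3 c2@5, authorship ..1.2.......
Authorship (.=original, N=cursor N): . . 1 . 2 . . . . . . .
Index 4: author = 2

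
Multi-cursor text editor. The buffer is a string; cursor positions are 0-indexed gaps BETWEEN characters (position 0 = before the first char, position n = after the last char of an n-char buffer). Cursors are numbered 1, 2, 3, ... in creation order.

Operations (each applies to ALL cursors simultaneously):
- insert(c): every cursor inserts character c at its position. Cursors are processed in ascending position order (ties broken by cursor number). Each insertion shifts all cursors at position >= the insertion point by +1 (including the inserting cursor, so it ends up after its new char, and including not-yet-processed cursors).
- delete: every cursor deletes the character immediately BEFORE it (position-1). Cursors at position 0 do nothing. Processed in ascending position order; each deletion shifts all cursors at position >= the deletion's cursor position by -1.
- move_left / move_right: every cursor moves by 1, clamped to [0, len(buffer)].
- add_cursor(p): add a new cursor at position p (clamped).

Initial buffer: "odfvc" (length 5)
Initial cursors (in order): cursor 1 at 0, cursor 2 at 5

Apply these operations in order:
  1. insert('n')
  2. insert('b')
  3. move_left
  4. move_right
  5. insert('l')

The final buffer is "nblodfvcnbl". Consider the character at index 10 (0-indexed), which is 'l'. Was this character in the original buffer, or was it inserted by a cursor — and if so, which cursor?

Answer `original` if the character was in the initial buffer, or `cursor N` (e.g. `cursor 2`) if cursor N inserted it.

After op 1 (insert('n')): buffer="nodfvcn" (len 7), cursors c1@1 c2@7, authorship 1.....2
After op 2 (insert('b')): buffer="nbodfvcnb" (len 9), cursors c1@2 c2@9, authorship 11.....22
After op 3 (move_left): buffer="nbodfvcnb" (len 9), cursors c1@1 c2@8, authorship 11.....22
After op 4 (move_right): buffer="nbodfvcnb" (len 9), cursors c1@2 c2@9, authorship 11.....22
After op 5 (insert('l')): buffer="nblodfvcnbl" (len 11), cursors c1@3 c2@11, authorship 111.....222
Authorship (.=original, N=cursor N): 1 1 1 . . . . . 2 2 2
Index 10: author = 2

Answer: cursor 2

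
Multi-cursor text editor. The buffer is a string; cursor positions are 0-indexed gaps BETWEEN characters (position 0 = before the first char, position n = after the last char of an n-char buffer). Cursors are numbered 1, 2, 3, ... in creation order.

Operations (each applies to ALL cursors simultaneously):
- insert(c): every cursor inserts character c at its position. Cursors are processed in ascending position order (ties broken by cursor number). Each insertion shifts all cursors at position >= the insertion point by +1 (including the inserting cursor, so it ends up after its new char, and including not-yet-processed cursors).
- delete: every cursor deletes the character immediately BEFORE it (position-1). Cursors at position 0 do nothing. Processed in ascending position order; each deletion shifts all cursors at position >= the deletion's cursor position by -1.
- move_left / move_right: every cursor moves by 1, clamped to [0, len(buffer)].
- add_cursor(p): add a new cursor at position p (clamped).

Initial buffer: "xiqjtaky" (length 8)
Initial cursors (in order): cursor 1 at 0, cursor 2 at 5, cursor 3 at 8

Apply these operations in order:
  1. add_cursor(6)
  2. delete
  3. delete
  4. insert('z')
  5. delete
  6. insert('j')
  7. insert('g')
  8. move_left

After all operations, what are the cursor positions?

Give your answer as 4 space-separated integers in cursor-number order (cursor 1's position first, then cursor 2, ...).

After op 1 (add_cursor(6)): buffer="xiqjtaky" (len 8), cursors c1@0 c2@5 c4@6 c3@8, authorship ........
After op 2 (delete): buffer="xiqjk" (len 5), cursors c1@0 c2@4 c4@4 c3@5, authorship .....
After op 3 (delete): buffer="xi" (len 2), cursors c1@0 c2@2 c3@2 c4@2, authorship ..
After op 4 (insert('z')): buffer="zxizzz" (len 6), cursors c1@1 c2@6 c3@6 c4@6, authorship 1..234
After op 5 (delete): buffer="xi" (len 2), cursors c1@0 c2@2 c3@2 c4@2, authorship ..
After op 6 (insert('j')): buffer="jxijjj" (len 6), cursors c1@1 c2@6 c3@6 c4@6, authorship 1..234
After op 7 (insert('g')): buffer="jgxijjjggg" (len 10), cursors c1@2 c2@10 c3@10 c4@10, authorship 11..234234
After op 8 (move_left): buffer="jgxijjjggg" (len 10), cursors c1@1 c2@9 c3@9 c4@9, authorship 11..234234

Answer: 1 9 9 9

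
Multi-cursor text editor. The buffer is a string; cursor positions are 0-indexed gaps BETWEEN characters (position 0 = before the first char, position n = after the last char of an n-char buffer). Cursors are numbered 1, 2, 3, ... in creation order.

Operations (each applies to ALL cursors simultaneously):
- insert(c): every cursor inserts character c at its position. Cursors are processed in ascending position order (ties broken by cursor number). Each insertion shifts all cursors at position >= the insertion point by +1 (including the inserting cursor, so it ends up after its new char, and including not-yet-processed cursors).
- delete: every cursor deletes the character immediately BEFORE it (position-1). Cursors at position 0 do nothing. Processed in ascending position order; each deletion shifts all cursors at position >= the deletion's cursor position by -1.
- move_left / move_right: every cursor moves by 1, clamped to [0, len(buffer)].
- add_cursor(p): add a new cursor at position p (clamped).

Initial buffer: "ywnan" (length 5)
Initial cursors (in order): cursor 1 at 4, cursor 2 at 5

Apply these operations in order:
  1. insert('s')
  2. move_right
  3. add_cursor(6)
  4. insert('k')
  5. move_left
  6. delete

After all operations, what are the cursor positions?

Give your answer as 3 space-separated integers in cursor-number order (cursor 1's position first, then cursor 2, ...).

After op 1 (insert('s')): buffer="ywnasns" (len 7), cursors c1@5 c2@7, authorship ....1.2
After op 2 (move_right): buffer="ywnasns" (len 7), cursors c1@6 c2@7, authorship ....1.2
After op 3 (add_cursor(6)): buffer="ywnasns" (len 7), cursors c1@6 c3@6 c2@7, authorship ....1.2
After op 4 (insert('k')): buffer="ywnasnkksk" (len 10), cursors c1@8 c3@8 c2@10, authorship ....1.1322
After op 5 (move_left): buffer="ywnasnkksk" (len 10), cursors c1@7 c3@7 c2@9, authorship ....1.1322
After op 6 (delete): buffer="ywnaskk" (len 7), cursors c1@5 c3@5 c2@6, authorship ....132

Answer: 5 6 5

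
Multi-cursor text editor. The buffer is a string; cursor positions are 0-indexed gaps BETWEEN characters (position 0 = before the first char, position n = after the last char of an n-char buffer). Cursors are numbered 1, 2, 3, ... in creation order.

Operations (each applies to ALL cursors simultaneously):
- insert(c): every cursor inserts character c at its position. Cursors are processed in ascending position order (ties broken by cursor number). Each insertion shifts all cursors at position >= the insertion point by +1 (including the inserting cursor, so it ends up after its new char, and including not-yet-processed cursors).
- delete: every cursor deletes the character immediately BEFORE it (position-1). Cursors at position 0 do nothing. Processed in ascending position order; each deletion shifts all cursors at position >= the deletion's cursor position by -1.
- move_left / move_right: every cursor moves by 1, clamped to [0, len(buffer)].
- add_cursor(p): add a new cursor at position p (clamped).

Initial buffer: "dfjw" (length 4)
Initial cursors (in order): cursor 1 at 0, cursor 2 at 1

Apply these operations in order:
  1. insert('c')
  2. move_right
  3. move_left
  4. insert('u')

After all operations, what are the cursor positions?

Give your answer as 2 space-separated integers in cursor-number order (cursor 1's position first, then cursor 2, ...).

After op 1 (insert('c')): buffer="cdcfjw" (len 6), cursors c1@1 c2@3, authorship 1.2...
After op 2 (move_right): buffer="cdcfjw" (len 6), cursors c1@2 c2@4, authorship 1.2...
After op 3 (move_left): buffer="cdcfjw" (len 6), cursors c1@1 c2@3, authorship 1.2...
After op 4 (insert('u')): buffer="cudcufjw" (len 8), cursors c1@2 c2@5, authorship 11.22...

Answer: 2 5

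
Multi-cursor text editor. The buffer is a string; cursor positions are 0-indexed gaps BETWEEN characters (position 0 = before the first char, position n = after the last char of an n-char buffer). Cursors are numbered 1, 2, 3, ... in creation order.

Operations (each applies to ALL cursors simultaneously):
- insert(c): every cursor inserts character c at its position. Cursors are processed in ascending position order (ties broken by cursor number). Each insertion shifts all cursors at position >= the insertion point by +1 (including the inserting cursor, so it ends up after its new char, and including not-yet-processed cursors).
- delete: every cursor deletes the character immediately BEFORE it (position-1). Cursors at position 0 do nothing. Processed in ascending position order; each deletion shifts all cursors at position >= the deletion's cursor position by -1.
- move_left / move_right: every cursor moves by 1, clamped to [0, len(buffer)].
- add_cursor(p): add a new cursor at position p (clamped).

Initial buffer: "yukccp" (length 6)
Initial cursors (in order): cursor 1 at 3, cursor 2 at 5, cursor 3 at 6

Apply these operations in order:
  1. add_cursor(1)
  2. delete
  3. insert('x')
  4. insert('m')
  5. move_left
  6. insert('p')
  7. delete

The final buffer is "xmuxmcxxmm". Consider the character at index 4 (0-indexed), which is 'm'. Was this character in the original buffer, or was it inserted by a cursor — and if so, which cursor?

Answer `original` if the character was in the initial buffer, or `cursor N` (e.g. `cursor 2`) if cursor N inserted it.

After op 1 (add_cursor(1)): buffer="yukccp" (len 6), cursors c4@1 c1@3 c2@5 c3@6, authorship ......
After op 2 (delete): buffer="uc" (len 2), cursors c4@0 c1@1 c2@2 c3@2, authorship ..
After op 3 (insert('x')): buffer="xuxcxx" (len 6), cursors c4@1 c1@3 c2@6 c3@6, authorship 4.1.23
After op 4 (insert('m')): buffer="xmuxmcxxmm" (len 10), cursors c4@2 c1@5 c2@10 c3@10, authorship 44.11.2323
After op 5 (move_left): buffer="xmuxmcxxmm" (len 10), cursors c4@1 c1@4 c2@9 c3@9, authorship 44.11.2323
After op 6 (insert('p')): buffer="xpmuxpmcxxmppm" (len 14), cursors c4@2 c1@6 c2@13 c3@13, authorship 444.111.232233
After op 7 (delete): buffer="xmuxmcxxmm" (len 10), cursors c4@1 c1@4 c2@9 c3@9, authorship 44.11.2323
Authorship (.=original, N=cursor N): 4 4 . 1 1 . 2 3 2 3
Index 4: author = 1

Answer: cursor 1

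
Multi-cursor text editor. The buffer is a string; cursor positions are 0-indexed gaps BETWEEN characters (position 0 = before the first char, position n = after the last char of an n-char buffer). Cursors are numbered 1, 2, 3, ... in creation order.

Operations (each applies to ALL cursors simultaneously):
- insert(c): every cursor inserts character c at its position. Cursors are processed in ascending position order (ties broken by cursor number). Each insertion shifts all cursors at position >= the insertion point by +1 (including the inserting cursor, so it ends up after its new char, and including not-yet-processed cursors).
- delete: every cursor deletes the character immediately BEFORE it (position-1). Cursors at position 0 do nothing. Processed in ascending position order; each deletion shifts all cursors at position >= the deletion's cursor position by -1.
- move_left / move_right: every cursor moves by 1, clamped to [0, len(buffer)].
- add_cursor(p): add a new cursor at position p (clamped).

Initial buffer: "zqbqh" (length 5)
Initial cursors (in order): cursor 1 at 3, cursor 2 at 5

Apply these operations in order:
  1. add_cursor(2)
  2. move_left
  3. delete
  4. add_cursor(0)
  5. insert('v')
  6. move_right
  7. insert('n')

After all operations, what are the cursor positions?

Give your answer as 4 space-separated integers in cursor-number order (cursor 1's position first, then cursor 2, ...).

After op 1 (add_cursor(2)): buffer="zqbqh" (len 5), cursors c3@2 c1@3 c2@5, authorship .....
After op 2 (move_left): buffer="zqbqh" (len 5), cursors c3@1 c1@2 c2@4, authorship .....
After op 3 (delete): buffer="bh" (len 2), cursors c1@0 c3@0 c2@1, authorship ..
After op 4 (add_cursor(0)): buffer="bh" (len 2), cursors c1@0 c3@0 c4@0 c2@1, authorship ..
After op 5 (insert('v')): buffer="vvvbvh" (len 6), cursors c1@3 c3@3 c4@3 c2@5, authorship 134.2.
After op 6 (move_right): buffer="vvvbvh" (len 6), cursors c1@4 c3@4 c4@4 c2@6, authorship 134.2.
After op 7 (insert('n')): buffer="vvvbnnnvhn" (len 10), cursors c1@7 c3@7 c4@7 c2@10, authorship 134.1342.2

Answer: 7 10 7 7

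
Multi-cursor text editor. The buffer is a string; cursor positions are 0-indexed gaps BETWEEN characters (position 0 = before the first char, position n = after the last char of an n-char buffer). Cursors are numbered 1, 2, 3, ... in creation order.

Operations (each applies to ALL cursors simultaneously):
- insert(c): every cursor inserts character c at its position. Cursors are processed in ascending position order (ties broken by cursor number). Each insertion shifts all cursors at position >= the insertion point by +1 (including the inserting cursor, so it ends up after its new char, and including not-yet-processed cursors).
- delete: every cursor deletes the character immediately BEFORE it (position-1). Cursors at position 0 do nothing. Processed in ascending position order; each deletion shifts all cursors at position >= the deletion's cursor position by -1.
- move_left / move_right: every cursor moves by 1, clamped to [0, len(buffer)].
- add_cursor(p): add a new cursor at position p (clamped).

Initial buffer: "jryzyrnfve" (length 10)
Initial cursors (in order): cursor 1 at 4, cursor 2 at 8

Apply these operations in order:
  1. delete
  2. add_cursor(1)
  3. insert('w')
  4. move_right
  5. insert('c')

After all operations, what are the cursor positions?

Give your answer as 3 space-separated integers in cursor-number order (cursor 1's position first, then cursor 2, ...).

Answer: 8 13 4

Derivation:
After op 1 (delete): buffer="jryyrnve" (len 8), cursors c1@3 c2@6, authorship ........
After op 2 (add_cursor(1)): buffer="jryyrnve" (len 8), cursors c3@1 c1@3 c2@6, authorship ........
After op 3 (insert('w')): buffer="jwrywyrnwve" (len 11), cursors c3@2 c1@5 c2@9, authorship .3..1...2..
After op 4 (move_right): buffer="jwrywyrnwve" (len 11), cursors c3@3 c1@6 c2@10, authorship .3..1...2..
After op 5 (insert('c')): buffer="jwrcywycrnwvce" (len 14), cursors c3@4 c1@8 c2@13, authorship .3.3.1.1..2.2.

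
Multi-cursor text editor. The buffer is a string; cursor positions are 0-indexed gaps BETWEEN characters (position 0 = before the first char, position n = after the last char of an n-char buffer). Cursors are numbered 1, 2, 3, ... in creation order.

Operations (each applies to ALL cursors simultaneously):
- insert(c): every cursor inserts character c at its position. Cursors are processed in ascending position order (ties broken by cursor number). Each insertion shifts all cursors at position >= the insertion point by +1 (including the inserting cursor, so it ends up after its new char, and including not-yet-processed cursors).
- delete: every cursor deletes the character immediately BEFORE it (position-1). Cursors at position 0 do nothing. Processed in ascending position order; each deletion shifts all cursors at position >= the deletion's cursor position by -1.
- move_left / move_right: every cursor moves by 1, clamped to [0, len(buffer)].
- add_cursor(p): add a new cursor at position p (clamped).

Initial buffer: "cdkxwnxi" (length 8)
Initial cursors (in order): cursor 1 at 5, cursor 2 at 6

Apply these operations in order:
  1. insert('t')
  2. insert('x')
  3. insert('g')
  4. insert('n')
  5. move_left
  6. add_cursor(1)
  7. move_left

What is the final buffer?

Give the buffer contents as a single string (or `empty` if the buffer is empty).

After op 1 (insert('t')): buffer="cdkxwtntxi" (len 10), cursors c1@6 c2@8, authorship .....1.2..
After op 2 (insert('x')): buffer="cdkxwtxntxxi" (len 12), cursors c1@7 c2@10, authorship .....11.22..
After op 3 (insert('g')): buffer="cdkxwtxgntxgxi" (len 14), cursors c1@8 c2@12, authorship .....111.222..
After op 4 (insert('n')): buffer="cdkxwtxgnntxgnxi" (len 16), cursors c1@9 c2@14, authorship .....1111.2222..
After op 5 (move_left): buffer="cdkxwtxgnntxgnxi" (len 16), cursors c1@8 c2@13, authorship .....1111.2222..
After op 6 (add_cursor(1)): buffer="cdkxwtxgnntxgnxi" (len 16), cursors c3@1 c1@8 c2@13, authorship .....1111.2222..
After op 7 (move_left): buffer="cdkxwtxgnntxgnxi" (len 16), cursors c3@0 c1@7 c2@12, authorship .....1111.2222..

Answer: cdkxwtxgnntxgnxi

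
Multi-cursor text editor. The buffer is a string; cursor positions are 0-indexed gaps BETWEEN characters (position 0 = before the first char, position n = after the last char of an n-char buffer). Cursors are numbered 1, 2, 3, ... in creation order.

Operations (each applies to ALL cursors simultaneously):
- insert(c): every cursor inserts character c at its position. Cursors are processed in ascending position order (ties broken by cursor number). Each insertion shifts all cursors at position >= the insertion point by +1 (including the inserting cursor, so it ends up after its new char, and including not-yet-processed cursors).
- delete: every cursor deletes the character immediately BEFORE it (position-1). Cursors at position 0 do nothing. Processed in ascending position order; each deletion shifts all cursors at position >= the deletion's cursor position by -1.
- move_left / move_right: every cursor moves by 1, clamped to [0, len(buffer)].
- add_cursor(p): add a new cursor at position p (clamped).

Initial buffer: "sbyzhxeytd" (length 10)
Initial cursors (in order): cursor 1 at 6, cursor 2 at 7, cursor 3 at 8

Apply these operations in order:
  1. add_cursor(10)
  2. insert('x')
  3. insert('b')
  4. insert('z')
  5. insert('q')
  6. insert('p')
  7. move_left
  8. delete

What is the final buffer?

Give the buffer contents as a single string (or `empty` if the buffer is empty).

Answer: sbyzhxxbzpexbzpyxbzptdxbzp

Derivation:
After op 1 (add_cursor(10)): buffer="sbyzhxeytd" (len 10), cursors c1@6 c2@7 c3@8 c4@10, authorship ..........
After op 2 (insert('x')): buffer="sbyzhxxexyxtdx" (len 14), cursors c1@7 c2@9 c3@11 c4@14, authorship ......1.2.3..4
After op 3 (insert('b')): buffer="sbyzhxxbexbyxbtdxb" (len 18), cursors c1@8 c2@11 c3@14 c4@18, authorship ......11.22.33..44
After op 4 (insert('z')): buffer="sbyzhxxbzexbzyxbztdxbz" (len 22), cursors c1@9 c2@13 c3@17 c4@22, authorship ......111.222.333..444
After op 5 (insert('q')): buffer="sbyzhxxbzqexbzqyxbzqtdxbzq" (len 26), cursors c1@10 c2@15 c3@20 c4@26, authorship ......1111.2222.3333..4444
After op 6 (insert('p')): buffer="sbyzhxxbzqpexbzqpyxbzqptdxbzqp" (len 30), cursors c1@11 c2@17 c3@23 c4@30, authorship ......11111.22222.33333..44444
After op 7 (move_left): buffer="sbyzhxxbzqpexbzqpyxbzqptdxbzqp" (len 30), cursors c1@10 c2@16 c3@22 c4@29, authorship ......11111.22222.33333..44444
After op 8 (delete): buffer="sbyzhxxbzpexbzpyxbzptdxbzp" (len 26), cursors c1@9 c2@14 c3@19 c4@25, authorship ......1111.2222.3333..4444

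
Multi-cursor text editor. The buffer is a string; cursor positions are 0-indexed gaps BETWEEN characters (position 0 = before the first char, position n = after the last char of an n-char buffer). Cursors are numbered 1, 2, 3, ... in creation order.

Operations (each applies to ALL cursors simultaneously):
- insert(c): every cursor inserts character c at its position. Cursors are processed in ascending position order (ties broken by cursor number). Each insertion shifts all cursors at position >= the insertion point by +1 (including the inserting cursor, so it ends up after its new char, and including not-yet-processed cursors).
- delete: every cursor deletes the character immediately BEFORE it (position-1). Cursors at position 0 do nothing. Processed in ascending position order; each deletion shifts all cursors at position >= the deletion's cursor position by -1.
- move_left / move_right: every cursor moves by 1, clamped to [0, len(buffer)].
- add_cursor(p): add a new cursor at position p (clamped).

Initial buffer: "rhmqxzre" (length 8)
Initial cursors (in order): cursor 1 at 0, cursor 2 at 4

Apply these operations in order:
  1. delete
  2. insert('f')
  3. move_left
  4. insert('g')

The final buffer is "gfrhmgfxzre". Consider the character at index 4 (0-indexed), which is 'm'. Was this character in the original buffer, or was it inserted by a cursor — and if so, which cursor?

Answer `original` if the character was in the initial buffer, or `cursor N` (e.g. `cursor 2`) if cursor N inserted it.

After op 1 (delete): buffer="rhmxzre" (len 7), cursors c1@0 c2@3, authorship .......
After op 2 (insert('f')): buffer="frhmfxzre" (len 9), cursors c1@1 c2@5, authorship 1...2....
After op 3 (move_left): buffer="frhmfxzre" (len 9), cursors c1@0 c2@4, authorship 1...2....
After op 4 (insert('g')): buffer="gfrhmgfxzre" (len 11), cursors c1@1 c2@6, authorship 11...22....
Authorship (.=original, N=cursor N): 1 1 . . . 2 2 . . . .
Index 4: author = original

Answer: original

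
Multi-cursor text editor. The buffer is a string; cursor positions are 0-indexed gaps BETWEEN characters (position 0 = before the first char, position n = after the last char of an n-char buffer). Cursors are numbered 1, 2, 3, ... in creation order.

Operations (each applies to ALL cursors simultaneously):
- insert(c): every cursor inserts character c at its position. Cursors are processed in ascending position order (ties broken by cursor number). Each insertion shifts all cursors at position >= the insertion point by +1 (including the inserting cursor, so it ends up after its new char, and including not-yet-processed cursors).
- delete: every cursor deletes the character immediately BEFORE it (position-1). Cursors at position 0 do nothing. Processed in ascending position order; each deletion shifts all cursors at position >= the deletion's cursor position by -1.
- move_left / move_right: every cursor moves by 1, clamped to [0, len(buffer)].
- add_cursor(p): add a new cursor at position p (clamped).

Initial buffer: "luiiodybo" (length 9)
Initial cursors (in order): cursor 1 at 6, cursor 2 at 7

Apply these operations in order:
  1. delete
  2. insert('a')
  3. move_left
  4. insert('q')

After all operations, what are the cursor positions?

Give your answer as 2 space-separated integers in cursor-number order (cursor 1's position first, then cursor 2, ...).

After op 1 (delete): buffer="luiiobo" (len 7), cursors c1@5 c2@5, authorship .......
After op 2 (insert('a')): buffer="luiioaabo" (len 9), cursors c1@7 c2@7, authorship .....12..
After op 3 (move_left): buffer="luiioaabo" (len 9), cursors c1@6 c2@6, authorship .....12..
After op 4 (insert('q')): buffer="luiioaqqabo" (len 11), cursors c1@8 c2@8, authorship .....1122..

Answer: 8 8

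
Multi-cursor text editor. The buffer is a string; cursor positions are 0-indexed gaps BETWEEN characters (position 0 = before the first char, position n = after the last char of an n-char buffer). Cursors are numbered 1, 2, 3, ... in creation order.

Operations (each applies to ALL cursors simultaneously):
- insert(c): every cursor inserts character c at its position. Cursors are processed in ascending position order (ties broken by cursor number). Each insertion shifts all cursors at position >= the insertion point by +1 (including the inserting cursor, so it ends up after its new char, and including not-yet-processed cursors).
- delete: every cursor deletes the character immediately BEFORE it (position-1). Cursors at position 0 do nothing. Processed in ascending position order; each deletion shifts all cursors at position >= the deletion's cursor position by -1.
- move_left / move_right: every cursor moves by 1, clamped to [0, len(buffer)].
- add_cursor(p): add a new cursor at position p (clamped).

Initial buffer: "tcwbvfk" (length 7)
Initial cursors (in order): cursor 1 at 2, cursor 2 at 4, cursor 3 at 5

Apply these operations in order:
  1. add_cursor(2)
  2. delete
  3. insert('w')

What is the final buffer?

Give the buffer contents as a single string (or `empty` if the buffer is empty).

Answer: wwwwwfk

Derivation:
After op 1 (add_cursor(2)): buffer="tcwbvfk" (len 7), cursors c1@2 c4@2 c2@4 c3@5, authorship .......
After op 2 (delete): buffer="wfk" (len 3), cursors c1@0 c4@0 c2@1 c3@1, authorship ...
After op 3 (insert('w')): buffer="wwwwwfk" (len 7), cursors c1@2 c4@2 c2@5 c3@5, authorship 14.23..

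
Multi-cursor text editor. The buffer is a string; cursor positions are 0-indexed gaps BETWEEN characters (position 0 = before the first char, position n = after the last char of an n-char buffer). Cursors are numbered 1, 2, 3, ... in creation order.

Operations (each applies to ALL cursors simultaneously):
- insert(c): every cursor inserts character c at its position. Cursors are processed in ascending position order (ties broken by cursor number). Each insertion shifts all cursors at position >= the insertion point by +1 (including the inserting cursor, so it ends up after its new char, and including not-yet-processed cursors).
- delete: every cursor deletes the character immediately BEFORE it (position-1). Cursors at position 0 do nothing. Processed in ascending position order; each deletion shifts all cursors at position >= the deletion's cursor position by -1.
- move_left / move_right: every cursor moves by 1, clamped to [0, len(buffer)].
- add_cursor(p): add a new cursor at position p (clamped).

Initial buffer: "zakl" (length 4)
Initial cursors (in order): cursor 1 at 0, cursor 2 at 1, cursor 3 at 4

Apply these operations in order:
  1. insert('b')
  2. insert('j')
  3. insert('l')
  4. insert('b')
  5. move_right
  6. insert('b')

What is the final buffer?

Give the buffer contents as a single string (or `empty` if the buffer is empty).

After op 1 (insert('b')): buffer="bzbaklb" (len 7), cursors c1@1 c2@3 c3@7, authorship 1.2...3
After op 2 (insert('j')): buffer="bjzbjaklbj" (len 10), cursors c1@2 c2@5 c3@10, authorship 11.22...33
After op 3 (insert('l')): buffer="bjlzbjlaklbjl" (len 13), cursors c1@3 c2@7 c3@13, authorship 111.222...333
After op 4 (insert('b')): buffer="bjlbzbjlbaklbjlb" (len 16), cursors c1@4 c2@9 c3@16, authorship 1111.2222...3333
After op 5 (move_right): buffer="bjlbzbjlbaklbjlb" (len 16), cursors c1@5 c2@10 c3@16, authorship 1111.2222...3333
After op 6 (insert('b')): buffer="bjlbzbbjlbabklbjlbb" (len 19), cursors c1@6 c2@12 c3@19, authorship 1111.12222.2..33333

Answer: bjlbzbbjlbabklbjlbb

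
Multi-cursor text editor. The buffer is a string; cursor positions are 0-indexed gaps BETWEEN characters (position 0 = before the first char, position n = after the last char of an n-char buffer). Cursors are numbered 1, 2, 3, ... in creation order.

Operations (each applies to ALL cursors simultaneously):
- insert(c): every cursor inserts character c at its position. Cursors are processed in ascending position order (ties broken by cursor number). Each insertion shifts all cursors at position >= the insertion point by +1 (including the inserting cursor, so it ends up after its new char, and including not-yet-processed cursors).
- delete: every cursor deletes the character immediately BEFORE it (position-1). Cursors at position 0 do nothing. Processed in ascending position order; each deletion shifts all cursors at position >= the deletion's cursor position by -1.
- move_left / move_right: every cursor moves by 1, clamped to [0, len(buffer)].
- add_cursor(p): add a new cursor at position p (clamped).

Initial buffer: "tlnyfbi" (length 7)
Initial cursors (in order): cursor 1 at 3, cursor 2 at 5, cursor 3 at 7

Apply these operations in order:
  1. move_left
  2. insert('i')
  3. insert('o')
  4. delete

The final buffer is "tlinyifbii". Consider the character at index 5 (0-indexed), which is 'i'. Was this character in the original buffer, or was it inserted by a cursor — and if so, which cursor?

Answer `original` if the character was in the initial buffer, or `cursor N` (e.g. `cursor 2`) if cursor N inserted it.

Answer: cursor 2

Derivation:
After op 1 (move_left): buffer="tlnyfbi" (len 7), cursors c1@2 c2@4 c3@6, authorship .......
After op 2 (insert('i')): buffer="tlinyifbii" (len 10), cursors c1@3 c2@6 c3@9, authorship ..1..2..3.
After op 3 (insert('o')): buffer="tlionyiofbioi" (len 13), cursors c1@4 c2@8 c3@12, authorship ..11..22..33.
After op 4 (delete): buffer="tlinyifbii" (len 10), cursors c1@3 c2@6 c3@9, authorship ..1..2..3.
Authorship (.=original, N=cursor N): . . 1 . . 2 . . 3 .
Index 5: author = 2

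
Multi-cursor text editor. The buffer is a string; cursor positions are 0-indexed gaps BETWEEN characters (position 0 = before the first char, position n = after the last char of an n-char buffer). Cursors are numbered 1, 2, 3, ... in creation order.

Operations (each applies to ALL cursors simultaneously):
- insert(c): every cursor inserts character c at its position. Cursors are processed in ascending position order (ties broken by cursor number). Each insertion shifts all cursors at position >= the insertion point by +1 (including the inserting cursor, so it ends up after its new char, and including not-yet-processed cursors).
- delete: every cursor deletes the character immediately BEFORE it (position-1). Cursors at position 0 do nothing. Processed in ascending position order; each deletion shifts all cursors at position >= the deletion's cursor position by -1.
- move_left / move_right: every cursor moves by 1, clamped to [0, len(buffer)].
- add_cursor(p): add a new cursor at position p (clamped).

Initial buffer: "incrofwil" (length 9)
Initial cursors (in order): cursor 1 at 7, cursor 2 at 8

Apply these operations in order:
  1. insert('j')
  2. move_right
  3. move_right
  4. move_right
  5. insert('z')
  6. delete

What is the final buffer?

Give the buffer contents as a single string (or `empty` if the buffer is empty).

Answer: incrofwjijl

Derivation:
After op 1 (insert('j')): buffer="incrofwjijl" (len 11), cursors c1@8 c2@10, authorship .......1.2.
After op 2 (move_right): buffer="incrofwjijl" (len 11), cursors c1@9 c2@11, authorship .......1.2.
After op 3 (move_right): buffer="incrofwjijl" (len 11), cursors c1@10 c2@11, authorship .......1.2.
After op 4 (move_right): buffer="incrofwjijl" (len 11), cursors c1@11 c2@11, authorship .......1.2.
After op 5 (insert('z')): buffer="incrofwjijlzz" (len 13), cursors c1@13 c2@13, authorship .......1.2.12
After op 6 (delete): buffer="incrofwjijl" (len 11), cursors c1@11 c2@11, authorship .......1.2.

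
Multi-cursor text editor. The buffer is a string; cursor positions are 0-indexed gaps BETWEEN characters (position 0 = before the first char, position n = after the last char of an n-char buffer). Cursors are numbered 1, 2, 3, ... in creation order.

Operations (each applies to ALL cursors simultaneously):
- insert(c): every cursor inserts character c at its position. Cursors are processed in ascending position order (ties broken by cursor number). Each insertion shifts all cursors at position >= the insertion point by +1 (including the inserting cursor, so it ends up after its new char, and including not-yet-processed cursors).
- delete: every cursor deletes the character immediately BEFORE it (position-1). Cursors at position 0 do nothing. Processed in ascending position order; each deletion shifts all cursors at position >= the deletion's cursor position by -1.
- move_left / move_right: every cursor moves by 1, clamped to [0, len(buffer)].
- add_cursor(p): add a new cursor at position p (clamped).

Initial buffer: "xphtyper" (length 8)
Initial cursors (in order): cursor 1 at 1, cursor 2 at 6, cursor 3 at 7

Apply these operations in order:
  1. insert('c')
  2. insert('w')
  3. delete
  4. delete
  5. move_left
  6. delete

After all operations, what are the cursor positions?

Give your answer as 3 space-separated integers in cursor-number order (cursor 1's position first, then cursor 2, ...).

Answer: 0 4 4

Derivation:
After op 1 (insert('c')): buffer="xcphtypcecr" (len 11), cursors c1@2 c2@8 c3@10, authorship .1.....2.3.
After op 2 (insert('w')): buffer="xcwphtypcwecwr" (len 14), cursors c1@3 c2@10 c3@13, authorship .11.....22.33.
After op 3 (delete): buffer="xcphtypcecr" (len 11), cursors c1@2 c2@8 c3@10, authorship .1.....2.3.
After op 4 (delete): buffer="xphtyper" (len 8), cursors c1@1 c2@6 c3@7, authorship ........
After op 5 (move_left): buffer="xphtyper" (len 8), cursors c1@0 c2@5 c3@6, authorship ........
After op 6 (delete): buffer="xphter" (len 6), cursors c1@0 c2@4 c3@4, authorship ......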